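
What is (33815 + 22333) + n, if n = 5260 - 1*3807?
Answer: 57601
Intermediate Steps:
n = 1453 (n = 5260 - 3807 = 1453)
(33815 + 22333) + n = (33815 + 22333) + 1453 = 56148 + 1453 = 57601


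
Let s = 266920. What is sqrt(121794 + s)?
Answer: sqrt(388714) ≈ 623.47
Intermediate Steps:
sqrt(121794 + s) = sqrt(121794 + 266920) = sqrt(388714)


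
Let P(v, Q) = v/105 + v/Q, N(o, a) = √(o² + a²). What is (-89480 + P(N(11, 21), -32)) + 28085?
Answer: -61395 - 73*√562/3360 ≈ -61396.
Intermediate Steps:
N(o, a) = √(a² + o²)
P(v, Q) = v/105 + v/Q (P(v, Q) = v*(1/105) + v/Q = v/105 + v/Q)
(-89480 + P(N(11, 21), -32)) + 28085 = (-89480 + (√(21² + 11²)/105 + √(21² + 11²)/(-32))) + 28085 = (-89480 + (√(441 + 121)/105 + √(441 + 121)*(-1/32))) + 28085 = (-89480 + (√562/105 + √562*(-1/32))) + 28085 = (-89480 + (√562/105 - √562/32)) + 28085 = (-89480 - 73*√562/3360) + 28085 = -61395 - 73*√562/3360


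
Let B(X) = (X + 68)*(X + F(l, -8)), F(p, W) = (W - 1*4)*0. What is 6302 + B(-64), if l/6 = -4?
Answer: 6046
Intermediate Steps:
l = -24 (l = 6*(-4) = -24)
F(p, W) = 0 (F(p, W) = (W - 4)*0 = (-4 + W)*0 = 0)
B(X) = X*(68 + X) (B(X) = (X + 68)*(X + 0) = (68 + X)*X = X*(68 + X))
6302 + B(-64) = 6302 - 64*(68 - 64) = 6302 - 64*4 = 6302 - 256 = 6046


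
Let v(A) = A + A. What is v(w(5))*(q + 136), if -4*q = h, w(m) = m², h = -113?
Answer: 16425/2 ≈ 8212.5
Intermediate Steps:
q = 113/4 (q = -¼*(-113) = 113/4 ≈ 28.250)
v(A) = 2*A
v(w(5))*(q + 136) = (2*5²)*(113/4 + 136) = (2*25)*(657/4) = 50*(657/4) = 16425/2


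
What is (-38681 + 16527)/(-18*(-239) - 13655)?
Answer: 22154/9353 ≈ 2.3687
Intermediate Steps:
(-38681 + 16527)/(-18*(-239) - 13655) = -22154/(4302 - 13655) = -22154/(-9353) = -22154*(-1/9353) = 22154/9353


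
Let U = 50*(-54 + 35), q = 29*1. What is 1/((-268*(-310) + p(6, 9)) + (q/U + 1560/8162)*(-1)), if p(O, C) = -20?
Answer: 3876950/322018844349 ≈ 1.2040e-5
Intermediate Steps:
q = 29
U = -950 (U = 50*(-19) = -950)
1/((-268*(-310) + p(6, 9)) + (q/U + 1560/8162)*(-1)) = 1/((-268*(-310) - 20) + (29/(-950) + 1560/8162)*(-1)) = 1/((83080 - 20) + (29*(-1/950) + 1560*(1/8162))*(-1)) = 1/(83060 + (-29/950 + 780/4081)*(-1)) = 1/(83060 + (622651/3876950)*(-1)) = 1/(83060 - 622651/3876950) = 1/(322018844349/3876950) = 3876950/322018844349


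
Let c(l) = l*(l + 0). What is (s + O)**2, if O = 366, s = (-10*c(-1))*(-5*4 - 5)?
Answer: 379456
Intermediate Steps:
c(l) = l**2 (c(l) = l*l = l**2)
s = 250 (s = (-10*(-1)**2)*(-5*4 - 5) = (-10*1)*(-20 - 5) = -10*(-25) = 250)
(s + O)**2 = (250 + 366)**2 = 616**2 = 379456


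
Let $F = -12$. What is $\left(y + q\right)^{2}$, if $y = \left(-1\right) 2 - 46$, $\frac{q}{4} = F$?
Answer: $9216$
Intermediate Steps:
$q = -48$ ($q = 4 \left(-12\right) = -48$)
$y = -48$ ($y = -2 - 46 = -48$)
$\left(y + q\right)^{2} = \left(-48 - 48\right)^{2} = \left(-96\right)^{2} = 9216$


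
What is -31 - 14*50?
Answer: -731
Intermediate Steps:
-31 - 14*50 = -31 - 700 = -731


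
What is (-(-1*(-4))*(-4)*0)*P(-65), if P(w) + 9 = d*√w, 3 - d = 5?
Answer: 0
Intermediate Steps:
d = -2 (d = 3 - 1*5 = 3 - 5 = -2)
P(w) = -9 - 2*√w
(-(-1*(-4))*(-4)*0)*P(-65) = (-(-1*(-4))*(-4)*0)*(-9 - 2*I*√65) = (-4*(-4)*0)*(-9 - 2*I*√65) = (-1*(-16)*0)*(-9 - 2*I*√65) = (16*0)*(-9 - 2*I*√65) = 0*(-9 - 2*I*√65) = 0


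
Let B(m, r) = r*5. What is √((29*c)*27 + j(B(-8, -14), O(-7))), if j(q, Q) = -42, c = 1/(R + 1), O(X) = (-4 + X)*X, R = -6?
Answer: I*√4965/5 ≈ 14.093*I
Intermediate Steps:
O(X) = X*(-4 + X)
c = -⅕ (c = 1/(-6 + 1) = 1/(-5) = -⅕ ≈ -0.20000)
B(m, r) = 5*r
√((29*c)*27 + j(B(-8, -14), O(-7))) = √((29*(-⅕))*27 - 42) = √(-29/5*27 - 42) = √(-783/5 - 42) = √(-993/5) = I*√4965/5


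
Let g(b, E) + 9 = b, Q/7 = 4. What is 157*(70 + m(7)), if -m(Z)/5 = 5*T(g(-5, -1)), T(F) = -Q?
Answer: 120890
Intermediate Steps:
Q = 28 (Q = 7*4 = 28)
g(b, E) = -9 + b
T(F) = -28 (T(F) = -1*28 = -28)
m(Z) = 700 (m(Z) = -25*(-28) = -5*(-140) = 700)
157*(70 + m(7)) = 157*(70 + 700) = 157*770 = 120890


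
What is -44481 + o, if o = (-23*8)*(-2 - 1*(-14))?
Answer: -46689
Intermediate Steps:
o = -2208 (o = -184*(-2 + 14) = -184*12 = -2208)
-44481 + o = -44481 - 2208 = -46689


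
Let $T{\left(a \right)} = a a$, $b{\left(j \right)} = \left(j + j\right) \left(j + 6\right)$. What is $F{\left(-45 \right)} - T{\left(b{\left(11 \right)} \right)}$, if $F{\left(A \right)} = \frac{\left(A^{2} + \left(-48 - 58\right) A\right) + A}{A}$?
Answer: $-140026$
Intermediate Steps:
$b{\left(j \right)} = 2 j \left(6 + j\right)$
$T{\left(a \right)} = a^{2}$
$F{\left(A \right)} = \frac{A^{2} - 105 A}{A}$ ($F{\left(A \right)} = \frac{\left(A^{2} - 106 A\right) + A}{A} = \frac{A^{2} - 105 A}{A}$)
$F{\left(-45 \right)} - T{\left(b{\left(11 \right)} \right)} = \left(-105 - 45\right) - \left(2 \cdot 11 \left(6 + 11\right)\right)^{2} = -150 - \left(2 \cdot 11 \cdot 17\right)^{2} = -150 - 374^{2} = -150 - 139876 = -140026$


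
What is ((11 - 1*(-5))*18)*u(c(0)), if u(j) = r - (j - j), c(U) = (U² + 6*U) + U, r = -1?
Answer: -288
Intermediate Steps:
c(U) = U² + 7*U
u(j) = -1 (u(j) = -1 - (j - j) = -1 - 1*0 = -1 + 0 = -1)
((11 - 1*(-5))*18)*u(c(0)) = ((11 - 1*(-5))*18)*(-1) = ((11 + 5)*18)*(-1) = (16*18)*(-1) = 288*(-1) = -288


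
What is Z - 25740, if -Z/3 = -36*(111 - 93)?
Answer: -23796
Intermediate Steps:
Z = 1944 (Z = -(-108)*(111 - 93) = -(-108)*18 = -3*(-648) = 1944)
Z - 25740 = 1944 - 25740 = -23796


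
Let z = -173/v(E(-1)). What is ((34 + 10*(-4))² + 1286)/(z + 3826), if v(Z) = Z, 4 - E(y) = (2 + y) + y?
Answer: 5288/15131 ≈ 0.34948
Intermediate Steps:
E(y) = 2 - 2*y (E(y) = 4 - ((2 + y) + y) = 4 - (2 + 2*y) = 4 + (-2 - 2*y) = 2 - 2*y)
z = -173/4 (z = -173/(2 - 2*(-1)) = -173/(2 + 2) = -173/4 ≈ -43.250)
((34 + 10*(-4))² + 1286)/(z + 3826) = ((34 + 10*(-4))² + 1286)/(-173/4 + 3826) = ((34 - 40)² + 1286)/(15131/4) = ((-6)² + 1286)*(4/15131) = (36 + 1286)*(4/15131) = 1322*(4/15131) = 5288/15131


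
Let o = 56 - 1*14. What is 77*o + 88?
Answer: 3322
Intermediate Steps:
o = 42 (o = 56 - 14 = 42)
77*o + 88 = 77*42 + 88 = 3234 + 88 = 3322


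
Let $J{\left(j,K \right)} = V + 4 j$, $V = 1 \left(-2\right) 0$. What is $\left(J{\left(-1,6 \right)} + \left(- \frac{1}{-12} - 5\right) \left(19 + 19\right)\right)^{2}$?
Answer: $\frac{1311025}{36} \approx 36417.0$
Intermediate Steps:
$V = 0$ ($V = \left(-2\right) 0 = 0$)
$J{\left(j,K \right)} = 4 j$ ($J{\left(j,K \right)} = 0 + 4 j = 4 j$)
$\left(J{\left(-1,6 \right)} + \left(- \frac{1}{-12} - 5\right) \left(19 + 19\right)\right)^{2} = \left(4 \left(-1\right) + \left(- \frac{1}{-12} - 5\right) \left(19 + 19\right)\right)^{2} = \left(-4 + \left(\left(-1\right) \left(- \frac{1}{12}\right) - 5\right) 38\right)^{2} = \left(-4 + \left(\frac{1}{12} - 5\right) 38\right)^{2} = \left(-4 - \frac{1121}{6}\right)^{2} = \left(- \frac{1145}{6}\right)^{2} = \frac{1311025}{36}$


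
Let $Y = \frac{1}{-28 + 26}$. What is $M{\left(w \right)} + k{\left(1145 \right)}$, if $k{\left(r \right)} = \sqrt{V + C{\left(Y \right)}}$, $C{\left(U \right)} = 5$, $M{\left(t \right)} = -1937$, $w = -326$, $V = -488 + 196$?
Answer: $-1937 + i \sqrt{287} \approx -1937.0 + 16.941 i$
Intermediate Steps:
$V = -292$
$Y = - \frac{1}{2}$ ($Y = \frac{1}{-2} = - \frac{1}{2} \approx -0.5$)
$k{\left(r \right)} = i \sqrt{287}$ ($k{\left(r \right)} = \sqrt{-292 + 5} = \sqrt{-287} = i \sqrt{287}$)
$M{\left(w \right)} + k{\left(1145 \right)} = -1937 + i \sqrt{287}$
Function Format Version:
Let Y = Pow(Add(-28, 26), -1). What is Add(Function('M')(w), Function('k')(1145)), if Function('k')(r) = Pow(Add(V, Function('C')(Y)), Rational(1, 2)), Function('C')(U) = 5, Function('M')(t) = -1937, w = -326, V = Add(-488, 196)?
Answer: Add(-1937, Mul(I, Pow(287, Rational(1, 2)))) ≈ Add(-1937.0, Mul(16.941, I))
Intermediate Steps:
V = -292
Y = Rational(-1, 2) (Y = Pow(-2, -1) = Rational(-1, 2) ≈ -0.50000)
Function('k')(r) = Mul(I, Pow(287, Rational(1, 2))) (Function('k')(r) = Pow(Add(-292, 5), Rational(1, 2)) = Pow(-287, Rational(1, 2)) = Mul(I, Pow(287, Rational(1, 2))))
Add(Function('M')(w), Function('k')(1145)) = Add(-1937, Mul(I, Pow(287, Rational(1, 2))))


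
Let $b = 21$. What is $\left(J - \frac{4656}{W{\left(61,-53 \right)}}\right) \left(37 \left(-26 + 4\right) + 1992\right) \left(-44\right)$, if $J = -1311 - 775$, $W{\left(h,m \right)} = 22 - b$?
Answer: $349451344$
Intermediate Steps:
$W{\left(h,m \right)} = 1$ ($W{\left(h,m \right)} = 22 - 21 = 1$)
$J = -2086$
$\left(J - \frac{4656}{W{\left(61,-53 \right)}}\right) \left(37 \left(-26 + 4\right) + 1992\right) \left(-44\right) = \left(-2086 - \frac{4656}{1}\right) \left(37 \left(-26 + 4\right) + 1992\right) \left(-44\right) = \left(-2086 - 4656\right) \left(37 \left(-22\right) + 1992\right) \left(-44\right) = \left(-2086 - 4656\right) \left(-814 + 1992\right) \left(-44\right) = \left(-6742\right) 1178 \left(-44\right) = \left(-7942076\right) \left(-44\right) = 349451344$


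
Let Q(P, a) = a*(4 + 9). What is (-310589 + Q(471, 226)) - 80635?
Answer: -388286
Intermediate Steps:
Q(P, a) = 13*a (Q(P, a) = a*13 = 13*a)
(-310589 + Q(471, 226)) - 80635 = (-310589 + 13*226) - 80635 = (-310589 + 2938) - 80635 = -307651 - 80635 = -388286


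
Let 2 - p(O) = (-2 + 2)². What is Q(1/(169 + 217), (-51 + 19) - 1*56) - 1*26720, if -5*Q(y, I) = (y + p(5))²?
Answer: -19906463129/744980 ≈ -26721.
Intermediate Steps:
p(O) = 2 (p(O) = 2 - (-2 + 2)² = 2 - 1*0² = 2 - 1*0 = 2 + 0 = 2)
Q(y, I) = -(2 + y)²/5 (Q(y, I) = -(y + 2)²/5 = -(2 + y)²/5)
Q(1/(169 + 217), (-51 + 19) - 1*56) - 1*26720 = -(2 + 1/(169 + 217))²/5 - 1*26720 = -(2 + 1/386)²/5 - 26720 = -(773/386)²/5 - 26720 = -⅕*597529/148996 - 26720 = -597529/744980 - 26720 = -19906463129/744980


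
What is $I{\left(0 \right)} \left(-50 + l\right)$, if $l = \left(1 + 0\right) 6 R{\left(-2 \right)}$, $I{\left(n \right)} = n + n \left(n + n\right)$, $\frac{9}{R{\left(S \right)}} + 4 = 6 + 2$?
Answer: $0$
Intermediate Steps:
$R{\left(S \right)} = \frac{9}{4}$ ($R{\left(S \right)} = \frac{9}{-4 + \left(6 + 2\right)} = \frac{9}{-4 + 8} = \frac{9}{4}$)
$I{\left(n \right)} = n + 2 n^{2}$ ($I{\left(n \right)} = n + n 2 n = n + 2 n^{2}$)
$l = \frac{27}{2}$ ($l = \left(1 + 0\right) 6 \cdot \frac{9}{4} = 1 \cdot 6 \cdot \frac{9}{4} = 6 \cdot \frac{9}{4} = \frac{27}{2} \approx 13.5$)
$I{\left(0 \right)} \left(-50 + l\right) = 0 \left(1 + 2 \cdot 0\right) \left(-50 + \frac{27}{2}\right) = 0 \left(1 + 0\right) \left(- \frac{73}{2}\right) = 0 \cdot 1 \left(- \frac{73}{2}\right) = 0 \left(- \frac{73}{2}\right) = 0$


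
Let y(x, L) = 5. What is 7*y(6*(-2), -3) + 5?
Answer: 40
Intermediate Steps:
7*y(6*(-2), -3) + 5 = 7*5 + 5 = 35 + 5 = 40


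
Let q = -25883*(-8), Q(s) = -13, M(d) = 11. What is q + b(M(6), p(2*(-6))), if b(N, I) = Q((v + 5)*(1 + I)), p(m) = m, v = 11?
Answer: 207051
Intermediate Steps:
b(N, I) = -13
q = 207064
q + b(M(6), p(2*(-6))) = 207064 - 13 = 207051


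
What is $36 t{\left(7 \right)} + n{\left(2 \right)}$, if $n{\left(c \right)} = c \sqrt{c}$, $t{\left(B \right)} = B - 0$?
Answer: $252 + 2 \sqrt{2} \approx 254.83$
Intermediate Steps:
$t{\left(B \right)} = B$ ($t{\left(B \right)} = B + 0 = B$)
$n{\left(c \right)} = c^{\frac{3}{2}}$
$36 t{\left(7 \right)} + n{\left(2 \right)} = 36 \cdot 7 + 2^{\frac{3}{2}} = 252 + 2 \sqrt{2}$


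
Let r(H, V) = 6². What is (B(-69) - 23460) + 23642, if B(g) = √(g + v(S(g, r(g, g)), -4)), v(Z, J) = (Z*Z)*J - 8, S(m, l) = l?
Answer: 182 + I*√5261 ≈ 182.0 + 72.533*I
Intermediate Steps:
r(H, V) = 36
v(Z, J) = -8 + J*Z² (v(Z, J) = Z²*J - 8 = J*Z² - 8 = -8 + J*Z²)
B(g) = √(-5192 + g) (B(g) = √(g + (-8 - 4*36²)) = √(g + (-8 - 4*1296)) = √(g + (-8 - 5184)) = √(g - 5192) = √(-5192 + g))
(B(-69) - 23460) + 23642 = (√(-5192 - 69) - 23460) + 23642 = (√(-5261) - 23460) + 23642 = (I*√5261 - 23460) + 23642 = (-23460 + I*√5261) + 23642 = 182 + I*√5261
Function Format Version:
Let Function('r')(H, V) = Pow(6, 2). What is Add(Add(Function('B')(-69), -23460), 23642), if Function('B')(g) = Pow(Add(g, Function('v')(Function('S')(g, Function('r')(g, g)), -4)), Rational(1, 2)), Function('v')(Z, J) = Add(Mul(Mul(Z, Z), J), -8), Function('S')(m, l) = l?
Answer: Add(182, Mul(I, Pow(5261, Rational(1, 2)))) ≈ Add(182.00, Mul(72.533, I))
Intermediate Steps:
Function('r')(H, V) = 36
Function('v')(Z, J) = Add(-8, Mul(J, Pow(Z, 2))) (Function('v')(Z, J) = Add(Mul(Pow(Z, 2), J), -8) = Add(Mul(J, Pow(Z, 2)), -8) = Add(-8, Mul(J, Pow(Z, 2))))
Function('B')(g) = Pow(Add(-5192, g), Rational(1, 2)) (Function('B')(g) = Pow(Add(g, Add(-8, Mul(-4, Pow(36, 2)))), Rational(1, 2)) = Pow(Add(g, Add(-8, Mul(-4, 1296))), Rational(1, 2)) = Pow(Add(g, Add(-8, -5184)), Rational(1, 2)) = Pow(Add(g, -5192), Rational(1, 2)) = Pow(Add(-5192, g), Rational(1, 2)))
Add(Add(Function('B')(-69), -23460), 23642) = Add(Add(Pow(Add(-5192, -69), Rational(1, 2)), -23460), 23642) = Add(Add(Pow(-5261, Rational(1, 2)), -23460), 23642) = Add(Add(Mul(I, Pow(5261, Rational(1, 2))), -23460), 23642) = Add(Add(-23460, Mul(I, Pow(5261, Rational(1, 2)))), 23642) = Add(182, Mul(I, Pow(5261, Rational(1, 2))))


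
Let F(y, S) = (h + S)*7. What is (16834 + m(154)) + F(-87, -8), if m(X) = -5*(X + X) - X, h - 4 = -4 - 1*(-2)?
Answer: 15098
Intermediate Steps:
h = 2 (h = 4 + (-4 - 1*(-2)) = 4 + (-4 + 2) = 4 - 2 = 2)
F(y, S) = 14 + 7*S (F(y, S) = (2 + S)*7 = 14 + 7*S)
m(X) = -11*X (m(X) = -10*X - X = -11*X)
(16834 + m(154)) + F(-87, -8) = (16834 - 11*154) + (14 + 7*(-8)) = (16834 - 1694) + (14 - 56) = 15140 - 42 = 15098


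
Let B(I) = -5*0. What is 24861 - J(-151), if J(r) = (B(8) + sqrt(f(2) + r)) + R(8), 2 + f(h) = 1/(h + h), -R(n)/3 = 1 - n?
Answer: 24840 - I*sqrt(611)/2 ≈ 24840.0 - 12.359*I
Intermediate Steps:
R(n) = -3 + 3*n (R(n) = -3*(1 - n) = -3 + 3*n)
B(I) = 0
f(h) = -2 + 1/(2*h) (f(h) = -2 + 1/(h + h) = -2 + 1/(2*h))
J(r) = 21 + sqrt(-7/4 + r) (J(r) = (0 + sqrt((-2 + (1/2)/2) + r)) + (-3 + 3*8) = (0 + sqrt((-2 + (1/2)*(1/2)) + r)) + (-3 + 24) = (0 + sqrt((-2 + 1/4) + r)) + 21 = (0 + sqrt(-7/4 + r)) + 21 = sqrt(-7/4 + r) + 21 = 21 + sqrt(-7/4 + r))
24861 - J(-151) = 24861 - (21 + sqrt(-7 + 4*(-151))/2) = 24861 - (21 + sqrt(-7 - 604)/2) = 24861 - (21 + sqrt(-611)/2) = 24861 - (21 + (I*sqrt(611))/2) = 24861 - (21 + I*sqrt(611)/2) = 24861 + (-21 - I*sqrt(611)/2) = 24840 - I*sqrt(611)/2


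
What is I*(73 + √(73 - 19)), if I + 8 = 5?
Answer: -219 - 9*√6 ≈ -241.05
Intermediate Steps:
I = -3 (I = -8 + 5 = -3)
I*(73 + √(73 - 19)) = -3*(73 + √(73 - 19)) = -3*(73 + √54) = -3*(73 + 3*√6) = -219 - 9*√6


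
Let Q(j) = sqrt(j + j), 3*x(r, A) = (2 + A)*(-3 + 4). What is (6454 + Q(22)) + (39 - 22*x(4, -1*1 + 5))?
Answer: 6449 + 2*sqrt(11) ≈ 6455.6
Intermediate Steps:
x(r, A) = 2/3 + A/3 (x(r, A) = ((2 + A)*(-3 + 4))/3 = ((2 + A)*1)/3 = (2 + A)/3 = 2/3 + A/3)
Q(j) = sqrt(2)*sqrt(j) (Q(j) = sqrt(2*j) = sqrt(2)*sqrt(j))
(6454 + Q(22)) + (39 - 22*x(4, -1*1 + 5)) = (6454 + sqrt(2)*sqrt(22)) + (39 - 22*(2/3 + (-1*1 + 5)/3)) = (6454 + 2*sqrt(11)) + (39 - 22*(2/3 + (-1 + 5)/3)) = (6454 + 2*sqrt(11)) + (39 - 22*(2/3 + (1/3)*4)) = (6454 + 2*sqrt(11)) + (39 - 22*(2/3 + 4/3)) = (6454 + 2*sqrt(11)) + (39 - 22*2) = (6454 + 2*sqrt(11)) + (39 - 44) = (6454 + 2*sqrt(11)) - 5 = 6449 + 2*sqrt(11)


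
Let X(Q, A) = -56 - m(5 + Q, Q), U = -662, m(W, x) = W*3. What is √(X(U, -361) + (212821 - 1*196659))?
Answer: √18077 ≈ 134.45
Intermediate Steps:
m(W, x) = 3*W
X(Q, A) = -71 - 3*Q (X(Q, A) = -56 - 3*(5 + Q) = -56 - (15 + 3*Q) = -56 + (-15 - 3*Q) = -71 - 3*Q)
√(X(U, -361) + (212821 - 1*196659)) = √((-71 - 3*(-662)) + (212821 - 1*196659)) = √((-71 + 1986) + (212821 - 196659)) = √(1915 + 16162) = √18077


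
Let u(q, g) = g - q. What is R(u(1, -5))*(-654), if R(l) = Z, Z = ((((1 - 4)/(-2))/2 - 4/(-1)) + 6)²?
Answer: -604623/8 ≈ -75578.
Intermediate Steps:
Z = 1849/16 (Z = ((-3*(-½)*(½) - 4*(-1)) + 6)² = (((3/2)*(½) + 4) + 6)² = ((¾ + 4) + 6)² = (19/4 + 6)² = (43/4)² = 1849/16 ≈ 115.56)
R(l) = 1849/16
R(u(1, -5))*(-654) = (1849/16)*(-654) = -604623/8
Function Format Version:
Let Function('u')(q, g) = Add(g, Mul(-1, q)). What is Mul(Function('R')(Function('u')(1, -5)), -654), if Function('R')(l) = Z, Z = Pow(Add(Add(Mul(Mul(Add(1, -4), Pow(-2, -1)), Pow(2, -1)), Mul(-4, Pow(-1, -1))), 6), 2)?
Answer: Rational(-604623, 8) ≈ -75578.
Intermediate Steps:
Z = Rational(1849, 16) (Z = Pow(Add(Add(Mul(Mul(-3, Rational(-1, 2)), Rational(1, 2)), Mul(-4, -1)), 6), 2) = Pow(Add(Add(Mul(Rational(3, 2), Rational(1, 2)), 4), 6), 2) = Pow(Add(Add(Rational(3, 4), 4), 6), 2) = Pow(Add(Rational(19, 4), 6), 2) = Pow(Rational(43, 4), 2) = Rational(1849, 16) ≈ 115.56)
Function('R')(l) = Rational(1849, 16)
Mul(Function('R')(Function('u')(1, -5)), -654) = Mul(Rational(1849, 16), -654) = Rational(-604623, 8)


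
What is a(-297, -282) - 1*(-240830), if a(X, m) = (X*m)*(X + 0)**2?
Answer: 7388097416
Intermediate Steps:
a(X, m) = m*X**3 (a(X, m) = (X*m)*X**2 = m*X**3)
a(-297, -282) - 1*(-240830) = -282*(-297)**3 - 1*(-240830) = -282*(-26198073) + 240830 = 7387856586 + 240830 = 7388097416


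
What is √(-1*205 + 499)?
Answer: 7*√6 ≈ 17.146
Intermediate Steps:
√(-1*205 + 499) = √(-205 + 499) = √294 = 7*√6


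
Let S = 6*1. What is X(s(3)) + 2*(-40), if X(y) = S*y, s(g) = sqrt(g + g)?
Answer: -80 + 6*sqrt(6) ≈ -65.303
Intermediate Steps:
s(g) = sqrt(2)*sqrt(g) (s(g) = sqrt(2*g) = sqrt(2)*sqrt(g))
S = 6
X(y) = 6*y
X(s(3)) + 2*(-40) = 6*(sqrt(2)*sqrt(3)) + 2*(-40) = 6*sqrt(6) - 80 = -80 + 6*sqrt(6)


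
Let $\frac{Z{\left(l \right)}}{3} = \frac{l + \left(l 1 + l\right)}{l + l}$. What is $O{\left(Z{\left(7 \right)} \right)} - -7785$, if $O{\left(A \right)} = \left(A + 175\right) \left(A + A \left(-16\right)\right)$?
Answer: $- \frac{17325}{4} \approx -4331.3$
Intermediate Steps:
$Z{\left(l \right)} = \frac{9}{2}$ ($Z{\left(l \right)} = 3 \frac{l + \left(l 1 + l\right)}{l + l} = 3 \frac{l + \left(l + l\right)}{2 l} = 3 \left(l + 2 l\right) \frac{1}{2 l} = 3 \cdot 3 l \frac{1}{2 l} = 3 \cdot \frac{3}{2} = \frac{9}{2}$)
$O{\left(A \right)} = - 15 A \left(175 + A\right)$ ($O{\left(A \right)} = \left(175 + A\right) \left(A - 16 A\right) = \left(175 + A\right) \left(- 15 A\right) = - 15 A \left(175 + A\right)$)
$O{\left(Z{\left(7 \right)} \right)} - -7785 = \left(-15\right) \frac{9}{2} \left(175 + \frac{9}{2}\right) - -7785 = \left(-15\right) \frac{9}{2} \cdot \frac{359}{2} + 7785 = - \frac{48465}{4} + 7785 = - \frac{17325}{4}$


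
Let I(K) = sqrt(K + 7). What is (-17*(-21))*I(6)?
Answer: 357*sqrt(13) ≈ 1287.2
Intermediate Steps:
I(K) = sqrt(7 + K)
(-17*(-21))*I(6) = (-17*(-21))*sqrt(7 + 6) = 357*sqrt(13)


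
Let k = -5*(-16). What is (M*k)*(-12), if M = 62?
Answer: -59520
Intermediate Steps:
k = 80
(M*k)*(-12) = (62*80)*(-12) = 4960*(-12) = -59520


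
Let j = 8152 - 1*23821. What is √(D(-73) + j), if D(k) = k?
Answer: I*√15742 ≈ 125.47*I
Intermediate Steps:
j = -15669 (j = 8152 - 23821 = -15669)
√(D(-73) + j) = √(-73 - 15669) = √(-15742) = I*√15742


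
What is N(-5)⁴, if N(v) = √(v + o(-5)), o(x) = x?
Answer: 100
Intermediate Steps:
N(v) = √(-5 + v) (N(v) = √(v - 5) = √(-5 + v))
N(-5)⁴ = (√(-5 - 5))⁴ = (√(-10))⁴ = (I*√10)⁴ = 100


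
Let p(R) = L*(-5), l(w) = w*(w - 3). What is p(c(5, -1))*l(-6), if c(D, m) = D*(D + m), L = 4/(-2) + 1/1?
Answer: 270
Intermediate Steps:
L = -1 (L = 4*(-½) + 1*1 = -2 + 1 = -1)
l(w) = w*(-3 + w)
p(R) = 5 (p(R) = -1*(-5) = 5)
p(c(5, -1))*l(-6) = 5*(-6*(-3 - 6)) = 5*(-6*(-9)) = 5*54 = 270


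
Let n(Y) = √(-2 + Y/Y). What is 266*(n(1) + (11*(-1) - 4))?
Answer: -3990 + 266*I ≈ -3990.0 + 266.0*I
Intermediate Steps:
n(Y) = I (n(Y) = √(-2 + 1) = √(-1) = I)
266*(n(1) + (11*(-1) - 4)) = 266*(I + (11*(-1) - 4)) = 266*(I + (-11 - 4)) = 266*(I - 15) = 266*(-15 + I) = -3990 + 266*I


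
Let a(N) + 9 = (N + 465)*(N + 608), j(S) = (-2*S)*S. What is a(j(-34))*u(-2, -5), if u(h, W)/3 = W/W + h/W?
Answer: 66092859/5 ≈ 1.3219e+7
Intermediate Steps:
j(S) = -2*S²
u(h, W) = 3 + 3*h/W (u(h, W) = 3*(W/W + h/W) = 3*(1 + h/W) = 3 + 3*h/W)
a(N) = -9 + (465 + N)*(608 + N) (a(N) = -9 + (N + 465)*(N + 608) = -9 + (465 + N)*(608 + N))
a(j(-34))*u(-2, -5) = (282711 + (-2*(-34)²)² + 1073*(-2*(-34)²))*(3 + 3*(-2)/(-5)) = (282711 + (-2*1156)² + 1073*(-2*1156))*(3 + 3*(-2)*(-⅕)) = (282711 + (-2312)² + 1073*(-2312))*(3 + 6/5) = (282711 + 5345344 - 2480776)*(21/5) = 3147279*(21/5) = 66092859/5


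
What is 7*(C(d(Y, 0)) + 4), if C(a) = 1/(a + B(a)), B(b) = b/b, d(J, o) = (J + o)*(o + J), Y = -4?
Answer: 483/17 ≈ 28.412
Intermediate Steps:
d(J, o) = (J + o)² (d(J, o) = (J + o)*(J + o) = (J + o)²)
B(b) = 1
C(a) = 1/(1 + a) (C(a) = 1/(a + 1) = 1/(1 + a))
7*(C(d(Y, 0)) + 4) = 7*(1/(1 + (-4 + 0)²) + 4) = 7*(1/(1 + (-4)²) + 4) = 7*(1/(1 + 16) + 4) = 7*(1/17 + 4) = 7*(69/17) = 483/17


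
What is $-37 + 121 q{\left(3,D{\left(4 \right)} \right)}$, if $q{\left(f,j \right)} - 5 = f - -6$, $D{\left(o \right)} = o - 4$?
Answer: $1657$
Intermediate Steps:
$D{\left(o \right)} = -4 + o$
$q{\left(f,j \right)} = 11 + f$ ($q{\left(f,j \right)} = 5 + \left(f - -6\right) = 5 + \left(f + 6\right) = 5 + \left(6 + f\right) = 11 + f$)
$-37 + 121 q{\left(3,D{\left(4 \right)} \right)} = -37 + 121 \left(11 + 3\right) = -37 + 121 \cdot 14 = -37 + 1694 = 1657$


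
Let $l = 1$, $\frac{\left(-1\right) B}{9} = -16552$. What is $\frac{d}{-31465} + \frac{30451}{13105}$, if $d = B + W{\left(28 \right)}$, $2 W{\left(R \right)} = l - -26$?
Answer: $- \frac{397704737}{164939530} \approx -2.4112$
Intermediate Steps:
$B = 148968$ ($B = \left(-9\right) \left(-16552\right) = 148968$)
$W{\left(R \right)} = \frac{27}{2}$ ($W{\left(R \right)} = \frac{1 - -26}{2} = \frac{1 + 26}{2} = \frac{1}{2} \cdot 27 = \frac{27}{2}$)
$d = \frac{297963}{2}$ ($d = 148968 + \frac{27}{2} = \frac{297963}{2} \approx 1.4898 \cdot 10^{5}$)
$\frac{d}{-31465} + \frac{30451}{13105} = \frac{297963}{2 \left(-31465\right)} + \frac{30451}{13105} = \frac{297963}{2} \left(- \frac{1}{31465}\right) + 30451 \cdot \frac{1}{13105} = - \frac{297963}{62930} + \frac{30451}{13105} = - \frac{397704737}{164939530}$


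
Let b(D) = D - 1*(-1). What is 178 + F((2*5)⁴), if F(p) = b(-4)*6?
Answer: 160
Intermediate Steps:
b(D) = 1 + D (b(D) = D + 1 = 1 + D)
F(p) = -18 (F(p) = (1 - 4)*6 = -3*6 = -18)
178 + F((2*5)⁴) = 178 - 18 = 160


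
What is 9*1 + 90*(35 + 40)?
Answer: 6759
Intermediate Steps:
9*1 + 90*(35 + 40) = 9 + 90*75 = 9 + 6750 = 6759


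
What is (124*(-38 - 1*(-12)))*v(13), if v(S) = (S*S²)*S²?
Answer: -1197048632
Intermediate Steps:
v(S) = S⁵ (v(S) = S³*S² = S⁵)
(124*(-38 - 1*(-12)))*v(13) = (124*(-38 - 1*(-12)))*13⁵ = (124*(-38 + 12))*371293 = (124*(-26))*371293 = -3224*371293 = -1197048632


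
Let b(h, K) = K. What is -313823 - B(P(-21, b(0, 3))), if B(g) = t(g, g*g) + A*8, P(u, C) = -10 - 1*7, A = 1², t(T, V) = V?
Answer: -314120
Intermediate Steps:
A = 1
P(u, C) = -17 (P(u, C) = -10 - 7 = -17)
B(g) = 8 + g² (B(g) = g*g + 1*8 = g² + 8 = 8 + g²)
-313823 - B(P(-21, b(0, 3))) = -313823 - (8 + (-17)²) = -313823 - (8 + 289) = -313823 - 1*297 = -313823 - 297 = -314120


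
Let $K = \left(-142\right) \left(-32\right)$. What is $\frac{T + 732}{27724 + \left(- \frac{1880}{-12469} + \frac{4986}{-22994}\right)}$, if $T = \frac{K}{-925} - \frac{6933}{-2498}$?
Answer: $\frac{6534162632881457}{248200958474613750} \approx 0.026326$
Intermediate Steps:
$K = 4544$
$T = - \frac{4937887}{2310650}$ ($T = \frac{4544}{-925} - \frac{6933}{-2498} = 4544 \left(- \frac{1}{925}\right) - - \frac{6933}{2498} = - \frac{4544}{925} + \frac{6933}{2498} = - \frac{4937887}{2310650} \approx -2.137$)
$\frac{T + 732}{27724 + \left(- \frac{1880}{-12469} + \frac{4986}{-22994}\right)} = \frac{- \frac{4937887}{2310650} + 732}{27724 + \left(- \frac{1880}{-12469} + \frac{4986}{-22994}\right)} = \frac{1686457913}{2310650 \left(27724 + \left(\left(-1880\right) \left(- \frac{1}{12469}\right) + 4986 \left(- \frac{1}{22994}\right)\right)\right)} = \frac{1686457913}{2310650 \left(27724 + \left(\frac{1880}{12469} - \frac{2493}{11497}\right)\right)} = \frac{1686457913}{2310650 \left(27724 - \frac{9470857}{143356093}\right)} = \frac{1686457913}{2310650 \cdot \frac{3974394851475}{143356093}} = \frac{1686457913}{2310650} \cdot \frac{143356093}{3974394851475} = \frac{6534162632881457}{248200958474613750}$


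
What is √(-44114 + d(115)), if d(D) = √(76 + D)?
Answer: √(-44114 + √191) ≈ 210.0*I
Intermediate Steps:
√(-44114 + d(115)) = √(-44114 + √(76 + 115)) = √(-44114 + √191)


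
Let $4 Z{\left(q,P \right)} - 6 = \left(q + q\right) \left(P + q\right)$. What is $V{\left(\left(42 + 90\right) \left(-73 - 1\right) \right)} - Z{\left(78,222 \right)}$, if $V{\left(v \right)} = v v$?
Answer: $\frac{190804245}{2} \approx 9.5402 \cdot 10^{7}$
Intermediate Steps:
$Z{\left(q,P \right)} = \frac{3}{2} + \frac{q \left(P + q\right)}{2}$ ($Z{\left(q,P \right)} = \frac{3}{2} + \frac{\left(q + q\right) \left(P + q\right)}{4} = \frac{3}{2} + \frac{2 q \left(P + q\right)}{4} = \frac{3}{2} + \frac{q \left(P + q\right)}{2}$)
$V{\left(v \right)} = v^{2}$
$V{\left(\left(42 + 90\right) \left(-73 - 1\right) \right)} - Z{\left(78,222 \right)} = \left(\left(42 + 90\right) \left(-73 - 1\right)\right)^{2} - \left(\frac{3}{2} + \frac{78^{2}}{2} + \frac{1}{2} \cdot 222 \cdot 78\right) = \left(132 \left(-74\right)\right)^{2} - \left(\frac{3}{2} + \frac{1}{2} \cdot 6084 + 8658\right) = \left(-9768\right)^{2} - \left(\frac{3}{2} + 3042 + 8658\right) = 95413824 - \frac{23403}{2} = \frac{190804245}{2}$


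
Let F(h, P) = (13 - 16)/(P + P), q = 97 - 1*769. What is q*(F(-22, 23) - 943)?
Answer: 14576016/23 ≈ 6.3374e+5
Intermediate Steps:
q = -672 (q = 97 - 769 = -672)
F(h, P) = -3/(2*P) (F(h, P) = -3*1/(2*P) = -3/(2*P))
q*(F(-22, 23) - 943) = -672*(-3/2/23 - 943) = -672*(-3/2*1/23 - 943) = -672*(-3/46 - 943) = -672*(-43381/46) = 14576016/23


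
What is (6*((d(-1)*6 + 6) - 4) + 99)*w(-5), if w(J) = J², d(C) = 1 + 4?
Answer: 7275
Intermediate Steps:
d(C) = 5
(6*((d(-1)*6 + 6) - 4) + 99)*w(-5) = (6*((5*6 + 6) - 4) + 99)*(-5)² = (6*((30 + 6) - 4) + 99)*25 = (6*(36 - 4) + 99)*25 = (6*32 + 99)*25 = (192 + 99)*25 = 291*25 = 7275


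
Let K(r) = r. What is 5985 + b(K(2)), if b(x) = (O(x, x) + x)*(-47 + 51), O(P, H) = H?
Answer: 6001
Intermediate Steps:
b(x) = 8*x (b(x) = (x + x)*(-47 + 51) = (2*x)*4 = 8*x)
5985 + b(K(2)) = 5985 + 8*2 = 5985 + 16 = 6001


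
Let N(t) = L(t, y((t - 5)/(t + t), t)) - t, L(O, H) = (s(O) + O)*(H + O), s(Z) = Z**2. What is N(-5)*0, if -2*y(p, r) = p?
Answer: 0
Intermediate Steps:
y(p, r) = -p/2
L(O, H) = (H + O)*(O + O**2) (L(O, H) = (O**2 + O)*(H + O) = (O + O**2)*(H + O) = (H + O)*(O + O**2))
N(t) = -t + t*(5/4 + t**2 + 3*t/4 - (-5 + t)/(4*t)) (N(t) = t*(-(t - 5)/(2*(t + t)) + t + t**2 + (-(t - 5)/(2*(t + t)))*t) - t = t*(-(-5 + t)/(2*(2*t)) + t + t**2 + (-(-5 + t)/(2*(2*t)))*t) - t = t*(-(-5 + t)*1/(2*t)/2 + t + t**2 + (-(-5 + t)*1/(2*t)/2)*t) - t = t*(-(-5 + t)/(4*t) + t + t**2 + (-(-5 + t)/(4*t))*t) - t = t*(-(-5 + t)/(4*t) + t + t**2 + (5/4 - t/4)) - t = t*(5/4 + t**2 + 3*t/4 - (-5 + t)/(4*t)) - t = -t + t*(5/4 + t**2 + 3*t/4 - (-5 + t)/(4*t)))
N(-5)*0 = (5/4 + (-5)**3 + (3/4)*(-5)**2)*0 = (5/4 - 125 + (3/4)*25)*0 = (5/4 - 125 + 75/4)*0 = -105*0 = 0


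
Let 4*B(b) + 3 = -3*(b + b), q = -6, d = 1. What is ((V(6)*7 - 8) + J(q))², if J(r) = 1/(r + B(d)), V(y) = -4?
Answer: 1420864/1089 ≈ 1304.7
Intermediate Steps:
B(b) = -¾ - 3*b/2 (B(b) = -¾ + (-3*(b + b))/4 = -¾ + (-6*b)/4 = -¾ - 3*b/2)
J(r) = 1/(-9/4 + r) (J(r) = 1/(r + (-¾ - 3/2*1)) = 1/(r + (-¾ - 3/2)) = 1/(r - 9/4) = 1/(-9/4 + r))
((V(6)*7 - 8) + J(q))² = ((-4*7 - 8) + 4/(-9 + 4*(-6)))² = ((-28 - 8) + 4/(-9 - 24))² = (-36 + 4/(-33))² = (-36 + 4*(-1/33))² = (-36 - 4/33)² = (-1192/33)² = 1420864/1089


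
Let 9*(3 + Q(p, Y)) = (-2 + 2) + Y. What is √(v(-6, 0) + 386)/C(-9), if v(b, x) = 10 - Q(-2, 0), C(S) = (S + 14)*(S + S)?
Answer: -√399/90 ≈ -0.22194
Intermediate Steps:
C(S) = 2*S*(14 + S) (C(S) = (14 + S)*(2*S) = 2*S*(14 + S))
Q(p, Y) = -3 + Y/9 (Q(p, Y) = -3 + ((-2 + 2) + Y)/9 = -3 + (0 + Y)/9 = -3 + Y/9)
v(b, x) = 13 (v(b, x) = 10 - (-3 + (⅑)*0) = 10 - (-3 + 0) = 10 - 1*(-3) = 10 + 3 = 13)
√(v(-6, 0) + 386)/C(-9) = √(13 + 386)/((2*(-9)*(14 - 9))) = √399/((2*(-9)*5)) = √399/(-90) = √399*(-1/90) = -√399/90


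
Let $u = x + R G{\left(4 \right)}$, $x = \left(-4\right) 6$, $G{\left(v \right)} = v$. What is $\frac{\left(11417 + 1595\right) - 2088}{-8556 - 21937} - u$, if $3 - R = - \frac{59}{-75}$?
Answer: $\frac{33820748}{2286975} \approx 14.788$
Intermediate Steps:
$R = \frac{166}{75}$ ($R = 3 - - \frac{59}{-75} = 3 - \left(-59\right) \left(- \frac{1}{75}\right) = 3 - \frac{59}{75} = \frac{166}{75} \approx 2.2133$)
$x = -24$
$u = - \frac{1136}{75}$ ($u = -24 + \frac{166}{75} \cdot 4 = -24 + \frac{664}{75} = - \frac{1136}{75} \approx -15.147$)
$\frac{\left(11417 + 1595\right) - 2088}{-8556 - 21937} - u = \frac{\left(11417 + 1595\right) - 2088}{-8556 - 21937} - - \frac{1136}{75} = \frac{13012 - 2088}{-8556 - 21937} + \frac{1136}{75} = \frac{10924}{-30493} + \frac{1136}{75} = 10924 \left(- \frac{1}{30493}\right) + \frac{1136}{75} = - \frac{10924}{30493} + \frac{1136}{75} = \frac{33820748}{2286975}$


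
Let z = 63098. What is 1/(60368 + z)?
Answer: 1/123466 ≈ 8.0994e-6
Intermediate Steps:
1/(60368 + z) = 1/(60368 + 63098) = 1/123466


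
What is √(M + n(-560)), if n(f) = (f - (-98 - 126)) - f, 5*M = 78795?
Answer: √15983 ≈ 126.42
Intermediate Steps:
M = 15759 (M = (⅕)*78795 = 15759)
n(f) = 224 (n(f) = (f - 1*(-224)) - f = (f + 224) - f = (224 + f) - f = 224)
√(M + n(-560)) = √(15759 + 224) = √15983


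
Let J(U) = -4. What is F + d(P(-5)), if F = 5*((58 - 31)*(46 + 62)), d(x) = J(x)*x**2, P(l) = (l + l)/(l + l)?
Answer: 14576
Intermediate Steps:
P(l) = 1 (P(l) = (2*l)/((2*l)) = (2*l)*(1/(2*l)) = 1)
d(x) = -4*x**2
F = 14580 (F = 5*(27*108) = 5*2916 = 14580)
F + d(P(-5)) = 14580 - 4*1**2 = 14580 - 4*1 = 14580 - 4 = 14576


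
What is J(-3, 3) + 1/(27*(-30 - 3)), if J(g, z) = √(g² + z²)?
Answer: -1/891 + 3*√2 ≈ 4.2415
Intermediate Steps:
J(-3, 3) + 1/(27*(-30 - 3)) = √((-3)² + 3²) + 1/(27*(-30 - 3)) = √(9 + 9) + (1/27)/(-33) = √18 + (1/27)*(-1/33) = 3*√2 - 1/891 = -1/891 + 3*√2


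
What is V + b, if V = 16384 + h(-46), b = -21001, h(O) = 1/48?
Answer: -221615/48 ≈ -4617.0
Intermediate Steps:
h(O) = 1/48
V = 786433/48 (V = 16384 + 1/48 = 786433/48 ≈ 16384.)
V + b = 786433/48 - 21001 = -221615/48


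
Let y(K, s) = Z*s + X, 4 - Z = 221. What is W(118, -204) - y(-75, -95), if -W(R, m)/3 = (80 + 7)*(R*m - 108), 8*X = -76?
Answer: 12580749/2 ≈ 6.2904e+6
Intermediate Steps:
Z = -217 (Z = 4 - 1*221 = 4 - 221 = -217)
X = -19/2 (X = (⅛)*(-76) = -19/2 ≈ -9.5000)
W(R, m) = 28188 - 261*R*m (W(R, m) = -3*(80 + 7)*(R*m - 108) = -261*(-108 + R*m) = -3*(-9396 + 87*R*m) = 28188 - 261*R*m)
y(K, s) = -19/2 - 217*s (y(K, s) = -217*s - 19/2 = -19/2 - 217*s)
W(118, -204) - y(-75, -95) = (28188 - 261*118*(-204)) - (-19/2 - 217*(-95)) = (28188 + 6282792) - (-19/2 + 20615) = 6310980 - 1*41211/2 = 6310980 - 41211/2 = 12580749/2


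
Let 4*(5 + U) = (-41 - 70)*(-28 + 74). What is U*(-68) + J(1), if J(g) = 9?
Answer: 87151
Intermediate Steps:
U = -2563/2 (U = -5 + ((-41 - 70)*(-28 + 74))/4 = -5 + (-111*46)/4 = -5 + (¼)*(-5106) = -5 - 2553/2 = -2563/2 ≈ -1281.5)
U*(-68) + J(1) = -2563/2*(-68) + 9 = 87142 + 9 = 87151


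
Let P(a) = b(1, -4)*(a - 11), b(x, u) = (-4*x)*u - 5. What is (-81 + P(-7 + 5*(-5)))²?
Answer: 306916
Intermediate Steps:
b(x, u) = -5 - 4*u*x (b(x, u) = -4*u*x - 5 = -5 - 4*u*x)
P(a) = -121 + 11*a (P(a) = (-5 - 4*(-4)*1)*(a - 11) = (-5 + 16)*(-11 + a) = 11*(-11 + a) = -121 + 11*a)
(-81 + P(-7 + 5*(-5)))² = (-81 + (-121 + 11*(-7 + 5*(-5))))² = (-81 + (-121 + 11*(-7 - 25)))² = (-81 + (-121 + 11*(-32)))² = (-81 + (-121 - 352))² = (-81 - 473)² = (-554)² = 306916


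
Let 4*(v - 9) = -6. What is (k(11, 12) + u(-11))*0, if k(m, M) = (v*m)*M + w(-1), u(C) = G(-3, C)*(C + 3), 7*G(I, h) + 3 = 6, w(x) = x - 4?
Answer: 0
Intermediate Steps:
w(x) = -4 + x
G(I, h) = 3/7 (G(I, h) = -3/7 + (1/7)*6 = -3/7 + 6/7 = 3/7)
v = 15/2 (v = 9 + (1/4)*(-6) = 9 - 3/2 = 15/2 ≈ 7.5000)
u(C) = 9/7 + 3*C/7 (u(C) = 3*(C + 3)/7 = 3*(3 + C)/7 = 9/7 + 3*C/7)
k(m, M) = -5 + 15*M*m/2 (k(m, M) = (15*m/2)*M + (-4 - 1) = 15*M*m/2 - 5 = -5 + 15*M*m/2)
(k(11, 12) + u(-11))*0 = ((-5 + (15/2)*12*11) + (9/7 + (3/7)*(-11)))*0 = ((-5 + 990) + (9/7 - 33/7))*0 = (985 - 24/7)*0 = (6871/7)*0 = 0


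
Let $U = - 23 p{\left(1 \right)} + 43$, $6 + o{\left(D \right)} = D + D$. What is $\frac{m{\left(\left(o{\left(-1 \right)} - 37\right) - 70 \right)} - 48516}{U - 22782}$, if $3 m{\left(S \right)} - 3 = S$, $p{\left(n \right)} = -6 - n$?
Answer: $\frac{72830}{33867} \approx 2.1505$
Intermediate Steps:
$o{\left(D \right)} = -6 + 2 D$ ($o{\left(D \right)} = -6 + \left(D + D\right) = -6 + 2 D$)
$m{\left(S \right)} = 1 + \frac{S}{3}$
$U = 204$ ($U = - 23 \left(-6 - 1\right) + 43 = \left(-23\right) \left(-7\right) + 43 = 161 + 43 = 204$)
$\frac{m{\left(\left(o{\left(-1 \right)} - 37\right) - 70 \right)} - 48516}{U - 22782} = \frac{\left(1 + \frac{\left(\left(-6 + 2 \left(-1\right)\right) - 37\right) - 70}{3}\right) - 48516}{204 - 22782} = \frac{\left(1 + \frac{\left(\left(-6 - 2\right) - 37\right) - 70}{3}\right) - 48516}{-22578} = \left(\left(1 + \frac{\left(-8 - 37\right) - 70}{3}\right) - 48516\right) \left(- \frac{1}{22578}\right) = \left(\left(1 + \frac{-45 - 70}{3}\right) - 48516\right) \left(- \frac{1}{22578}\right) = \left(\left(1 + \frac{1}{3} \left(-115\right)\right) - 48516\right) \left(- \frac{1}{22578}\right) = \left(\left(1 - \frac{115}{3}\right) - 48516\right) \left(- \frac{1}{22578}\right) = \left(- \frac{112}{3} - 48516\right) \left(- \frac{1}{22578}\right) = \left(- \frac{145660}{3}\right) \left(- \frac{1}{22578}\right) = \frac{72830}{33867}$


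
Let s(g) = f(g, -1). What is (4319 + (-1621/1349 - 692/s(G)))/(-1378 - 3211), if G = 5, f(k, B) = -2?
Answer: -6291464/6190561 ≈ -1.0163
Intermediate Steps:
s(g) = -2
(4319 + (-1621/1349 - 692/s(G)))/(-1378 - 3211) = (4319 + (-1621/1349 - 692/(-2)))/(-1378 - 3211) = (4319 + (-1621*1/1349 - 692*(-½)))/(-4589) = (4319 + (-1621/1349 + 346))*(-1/4589) = (4319 + 465133/1349)*(-1/4589) = (6291464/1349)*(-1/4589) = -6291464/6190561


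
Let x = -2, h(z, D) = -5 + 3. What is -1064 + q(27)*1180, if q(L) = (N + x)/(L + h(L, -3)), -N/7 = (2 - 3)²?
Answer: -7444/5 ≈ -1488.8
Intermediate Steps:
N = -7 (N = -7*(2 - 3)² = -7*(-1)² = -7*1 = -7)
h(z, D) = -2
q(L) = -9/(-2 + L) (q(L) = (-7 - 2)/(L - 2) = -9/(-2 + L))
-1064 + q(27)*1180 = -1064 - 9/(-2 + 27)*1180 = -1064 - 9/25*1180 = -1064 - 2124/5 = -7444/5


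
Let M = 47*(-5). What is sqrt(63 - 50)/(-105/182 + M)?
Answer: -26*sqrt(13)/6125 ≈ -0.015305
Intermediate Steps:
M = -235
sqrt(63 - 50)/(-105/182 + M) = sqrt(63 - 50)/(-105/182 - 235) = sqrt(13)/(-105*1/182 - 235) = sqrt(13)/(-15/26 - 235) = sqrt(13)/(-6125/26) = sqrt(13)*(-26/6125) = -26*sqrt(13)/6125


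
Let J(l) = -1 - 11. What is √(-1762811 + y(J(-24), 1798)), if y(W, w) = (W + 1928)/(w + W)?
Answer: I*√1405751013645/893 ≈ 1327.7*I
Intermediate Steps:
J(l) = -12
y(W, w) = (1928 + W)/(W + w)
√(-1762811 + y(J(-24), 1798)) = √(-1762811 + (1928 - 12)/(-12 + 1798)) = √(-1762811 + 1916/1786) = √(-1762811 + (1/1786)*1916) = √(-1762811 + 958/893) = √(-1574189265/893) = I*√1405751013645/893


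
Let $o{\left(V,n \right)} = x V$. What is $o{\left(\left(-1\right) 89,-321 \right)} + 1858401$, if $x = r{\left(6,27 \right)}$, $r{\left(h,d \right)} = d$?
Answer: $1855998$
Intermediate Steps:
$x = 27$
$o{\left(V,n \right)} = 27 V$
$o{\left(\left(-1\right) 89,-321 \right)} + 1858401 = 27 \left(\left(-1\right) 89\right) + 1858401 = 27 \left(-89\right) + 1858401 = -2403 + 1858401 = 1855998$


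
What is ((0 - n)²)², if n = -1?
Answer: 1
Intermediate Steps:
((0 - n)²)² = ((0 - 1*(-1))²)² = ((0 + 1)²)² = (1²)² = 1² = 1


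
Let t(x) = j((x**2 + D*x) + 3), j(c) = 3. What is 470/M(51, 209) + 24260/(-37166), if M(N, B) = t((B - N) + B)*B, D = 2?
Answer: 1128500/11651541 ≈ 0.096854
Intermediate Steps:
t(x) = 3
M(N, B) = 3*B
470/M(51, 209) + 24260/(-37166) = 470/((3*209)) + 24260/(-37166) = 470/627 + 24260*(-1/37166) = 470*(1/627) - 12130/18583 = 470/627 - 12130/18583 = 1128500/11651541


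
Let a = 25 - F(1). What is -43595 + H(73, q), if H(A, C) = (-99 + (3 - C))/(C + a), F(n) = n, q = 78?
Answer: -741144/17 ≈ -43597.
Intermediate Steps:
a = 24 (a = 25 - 1*1 = 25 - 1 = 24)
H(A, C) = (-96 - C)/(24 + C) (H(A, C) = (-99 + (3 - C))/(C + 24) = (-96 - C)/(24 + C))
-43595 + H(73, q) = -43595 + (-96 - 1*78)/(24 + 78) = -43595 + (-96 - 78)/102 = -43595 + (1/102)*(-174) = -43595 - 29/17 = -741144/17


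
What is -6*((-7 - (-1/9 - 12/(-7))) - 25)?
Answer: 4234/21 ≈ 201.62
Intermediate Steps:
-6*((-7 - (-1/9 - 12/(-7))) - 25) = -6*((-7 - (-1*⅑ - 12*(-⅐))) - 25) = -6*((-7 - (-⅑ + 12/7)) - 25) = -6*((-7 - 1*101/63) - 25) = -6*((-7 - 101/63) - 25) = -6*(-542/63 - 25) = -6*(-2117/63) = 4234/21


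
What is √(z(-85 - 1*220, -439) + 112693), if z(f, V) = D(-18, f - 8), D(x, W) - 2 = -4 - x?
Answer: √112709 ≈ 335.72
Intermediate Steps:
D(x, W) = -2 - x (D(x, W) = 2 + (-4 - x) = -2 - x)
z(f, V) = 16 (z(f, V) = -2 - 1*(-18) = -2 + 18 = 16)
√(z(-85 - 1*220, -439) + 112693) = √(16 + 112693) = √112709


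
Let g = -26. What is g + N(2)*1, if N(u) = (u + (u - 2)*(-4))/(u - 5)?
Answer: -80/3 ≈ -26.667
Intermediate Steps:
N(u) = (8 - 3*u)/(-5 + u) (N(u) = (u + (-2 + u)*(-4))/(-5 + u) = (u + (8 - 4*u))/(-5 + u) = (8 - 3*u)/(-5 + u))
g + N(2)*1 = -26 + ((8 - 3*2)/(-5 + 2))*1 = -26 + ((8 - 6)/(-3))*1 = -26 - ⅓*2*1 = -26 - ⅔*1 = -26 - ⅔ = -80/3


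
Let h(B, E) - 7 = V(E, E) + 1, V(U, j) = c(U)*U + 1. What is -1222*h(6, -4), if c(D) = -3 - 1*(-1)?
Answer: -20774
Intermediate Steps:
c(D) = -2 (c(D) = -3 + 1 = -2)
V(U, j) = 1 - 2*U (V(U, j) = -2*U + 1 = 1 - 2*U)
h(B, E) = 9 - 2*E (h(B, E) = 7 + ((1 - 2*E) + 1) = 7 + (2 - 2*E) = 9 - 2*E)
-1222*h(6, -4) = -1222*(9 - 2*(-4)) = -1222*(9 + 8) = -1222*17 = -20774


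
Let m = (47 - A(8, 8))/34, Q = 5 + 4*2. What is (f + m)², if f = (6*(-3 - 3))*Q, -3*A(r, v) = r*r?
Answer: 2259195961/10404 ≈ 2.1715e+5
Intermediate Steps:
A(r, v) = -r²/3 (A(r, v) = -r*r/3 = -r²/3)
Q = 13 (Q = 5 + 8 = 13)
f = -468 (f = (6*(-3 - 3))*13 = (6*(-6))*13 = -36*13 = -468)
m = 205/102 (m = (47 - (-1)*8²/3)/34 = (47 - (-1)*64/3)*(1/34) = (47 - 1*(-64/3))*(1/34) = (47 + 64/3)*(1/34) = (205/3)*(1/34) = 205/102 ≈ 2.0098)
(f + m)² = (-468 + 205/102)² = (-47531/102)² = 2259195961/10404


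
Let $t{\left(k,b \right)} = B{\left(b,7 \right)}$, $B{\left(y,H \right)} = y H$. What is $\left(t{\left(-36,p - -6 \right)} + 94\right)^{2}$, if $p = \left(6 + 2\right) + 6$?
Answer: $54756$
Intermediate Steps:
$p = 14$ ($p = 8 + 6 = 14$)
$B{\left(y,H \right)} = H y$
$t{\left(k,b \right)} = 7 b$
$\left(t{\left(-36,p - -6 \right)} + 94\right)^{2} = \left(7 \left(14 - -6\right) + 94\right)^{2} = \left(7 \left(14 + 6\right) + 94\right)^{2} = \left(7 \cdot 20 + 94\right)^{2} = \left(140 + 94\right)^{2} = 234^{2} = 54756$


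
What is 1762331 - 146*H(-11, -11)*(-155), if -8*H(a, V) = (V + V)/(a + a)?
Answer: 7038009/4 ≈ 1.7595e+6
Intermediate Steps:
H(a, V) = -V/(8*a) (H(a, V) = -(V + V)/(8*(a + a)) = -2*V/(8*(2*a)) = -2*V*1/(2*a)/8 = -V/(8*a))
1762331 - 146*H(-11, -11)*(-155) = 1762331 - 146*(-1/8*(-11)/(-11))*(-155) = 1762331 - 146*(-1/8*(-11)*(-1/11))*(-155) = 1762331 - 146*(-1/8)*(-155) = 1762331 - (-73)*(-155)/4 = 1762331 - 1*11315/4 = 1762331 - 11315/4 = 7038009/4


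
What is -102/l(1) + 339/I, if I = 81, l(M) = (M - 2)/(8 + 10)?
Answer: 49685/27 ≈ 1840.2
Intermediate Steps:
l(M) = -⅑ + M/18 (l(M) = (-2 + M)/18 = (-2 + M)*(1/18) = -⅑ + M/18)
-102/l(1) + 339/I = -102/(-⅑ + (1/18)*1) + 339/81 = -102/(-⅑ + 1/18) + 339*(1/81) = -102/(-1/18) + 113/27 = -102*(-18) + 113/27 = 1836 + 113/27 = 49685/27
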